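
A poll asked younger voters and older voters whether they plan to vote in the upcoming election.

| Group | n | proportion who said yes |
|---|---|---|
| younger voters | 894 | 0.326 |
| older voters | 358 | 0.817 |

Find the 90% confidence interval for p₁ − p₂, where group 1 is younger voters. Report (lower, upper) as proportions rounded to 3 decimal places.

(-0.533, -0.449)

The two standard errors are √(0.3260×0.6740/894) = 0.01568 and √(0.8170×0.1830/358) = 0.02044.
Because the samples are independent, SE_diff = √(0.01568² + 0.02044²) = 0.02576.
Using z* = 1.645 for 90%, ME = 1.645 × 0.02576 = 0.04238.
p̂₁ − p̂₂ = -0.4910; interval -0.4910 ± 0.04238 gives (-0.533, -0.449).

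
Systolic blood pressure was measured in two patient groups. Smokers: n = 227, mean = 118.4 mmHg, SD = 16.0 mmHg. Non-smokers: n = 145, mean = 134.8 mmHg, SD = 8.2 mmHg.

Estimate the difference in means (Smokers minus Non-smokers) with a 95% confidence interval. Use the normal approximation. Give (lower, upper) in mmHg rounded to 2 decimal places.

(-18.87, -13.93)

Per-group SEs: s₁/√n₁ = 16.0/√227 = 1.0620, s₂/√n₂ = 8.2/√145 = 0.6810.
Unpooled SE of the difference: √(1.127844 + 0.463761) = 1.2616.
Margin of error = z* · SE = 1.960 × 1.2616 = 2.4727.
x̄₁ − x̄₂ = 118.4 − 134.8 = -16.4000.
CI: -16.4000 ± 2.4727 = (-18.87, -13.93).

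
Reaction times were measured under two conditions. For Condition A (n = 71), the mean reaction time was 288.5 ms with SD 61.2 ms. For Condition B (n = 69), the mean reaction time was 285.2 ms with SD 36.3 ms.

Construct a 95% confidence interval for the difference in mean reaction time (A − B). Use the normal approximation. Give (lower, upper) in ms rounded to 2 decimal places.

(-13.31, 19.91)

Per-group SEs: s₁/√n₁ = 61.2/√71 = 7.2631, s₂/√n₂ = 36.3/√69 = 4.3700.
Unpooled SE of the difference: √(52.75262161 + 19.0969) = 8.4764.
Margin of error = z* · SE = 1.960 × 8.4764 = 16.6137.
x̄₁ − x̄₂ = 288.5 − 285.2 = 3.3000.
CI: 3.3000 ± 16.6137 = (-13.31, 19.91).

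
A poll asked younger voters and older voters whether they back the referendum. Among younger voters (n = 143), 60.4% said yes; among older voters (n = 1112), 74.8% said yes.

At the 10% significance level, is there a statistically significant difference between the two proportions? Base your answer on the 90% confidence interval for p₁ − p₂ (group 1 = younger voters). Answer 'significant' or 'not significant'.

Each SE is √(p̂(1−p̂)/n): √(0.6040·0.3960/143) = 0.04090 and √(0.7480·0.2520/1112) = 0.01302.
SE(p̂₁ − p̂₂) = √(SE₁² + SE₂²) = √(0.00167281 + 0.0001695204) = 0.04292, since the two samples are independent.
At 90% confidence z* = 1.645; margin = 1.645 × 0.04292 = 0.07060.
The difference is 0.6040 − 0.7480 = -0.1440, so the interval is -0.1440 ± 0.07060 = (-0.21460, -0.07340).
The interval (-0.21460, -0.07340) does not contain 0, so the difference is significant.

significant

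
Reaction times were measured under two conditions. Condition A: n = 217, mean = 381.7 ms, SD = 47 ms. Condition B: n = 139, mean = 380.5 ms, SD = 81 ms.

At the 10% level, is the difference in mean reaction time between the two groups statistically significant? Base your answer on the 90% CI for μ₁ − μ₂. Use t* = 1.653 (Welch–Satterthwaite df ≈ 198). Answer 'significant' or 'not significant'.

not significant

Standard errors of each mean: 47/√217 = 3.1906 and 81/√139 = 6.8703.
SE(x̄₁ − x̄₂) = √(3.1906² + 6.8703²) = 7.5750 for independent samples with unequal variances.
With t* = 1.653, the margin is 1.653 × 7.5750 = 12.5215.
x̄₁ − x̄₂ = 381.7 − 380.5 = 1.2000; the interval is 1.2000 ± 12.5215 = (-11.3215, 13.7215).
The interval (-11.3215, 13.7215) contains 0, so the difference is not significant.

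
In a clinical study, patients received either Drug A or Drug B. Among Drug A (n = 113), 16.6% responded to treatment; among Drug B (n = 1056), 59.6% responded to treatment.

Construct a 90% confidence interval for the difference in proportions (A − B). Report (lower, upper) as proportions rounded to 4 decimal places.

(-0.4927, -0.3673)

SE₁ = √(p̂₁(1−p̂₁)/n₁) = √(0.1660·0.8340/113) = 0.03500; SE₂ = √(0.5960·0.4040/1056) = 0.01510.
Independent samples: SE of the difference = √(SE₁² + SE₂²) = √(0.001225 + 0.00022801) = 0.03812.
z* for 90% confidence is 1.645, so the margin of error is 1.645 × 0.03812 = 0.06271.
Point estimate p̂₁ − p̂₂ = 0.1660 − 0.5960 = -0.4300.
-0.4300 ± 0.06271 → (-0.4927, -0.3673).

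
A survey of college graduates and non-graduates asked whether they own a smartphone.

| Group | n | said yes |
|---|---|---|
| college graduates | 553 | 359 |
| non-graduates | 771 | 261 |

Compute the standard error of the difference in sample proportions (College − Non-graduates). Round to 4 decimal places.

Sample proportions: 359/553 = 0.6492, 261/771 = 0.3385.
Each SE is √(p̂(1−p̂)/n): √(0.6492·0.3508/553) = 0.02029 and √(0.3385·0.6615/771) = 0.01704.
SE(p̂₁ − p̂₂) = √(SE₁² + SE₂²) = √(0.0004116841 + 0.0002903616) = 0.02650, since the two samples are independent.

0.0265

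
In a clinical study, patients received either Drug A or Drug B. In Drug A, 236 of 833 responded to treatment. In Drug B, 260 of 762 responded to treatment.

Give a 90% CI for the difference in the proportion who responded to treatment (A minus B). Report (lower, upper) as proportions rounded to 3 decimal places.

First, p̂₁ = 236/833 = 0.2833; p̂₂ = 260/762 = 0.3412.
The two standard errors are √(0.2833×0.7167/833) = 0.01561 and √(0.3412×0.6588/762) = 0.01718.
Because the samples are independent, SE_diff = √(0.01561² + 0.01718²) = 0.02321.
Using z* = 1.645 for 90%, ME = 1.645 × 0.02321 = 0.03818.
p̂₁ − p̂₂ = -0.0579; interval -0.0579 ± 0.03818 gives (-0.096, -0.020).

(-0.096, -0.020)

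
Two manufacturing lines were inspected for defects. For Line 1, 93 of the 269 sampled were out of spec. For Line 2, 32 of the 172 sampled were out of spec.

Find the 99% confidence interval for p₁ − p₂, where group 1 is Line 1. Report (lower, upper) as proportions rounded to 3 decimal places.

First, p̂₁ = 93/269 = 0.3457; p̂₂ = 32/172 = 0.1860.
The two standard errors are √(0.3457×0.6543/269) = 0.02900 and √(0.1860×0.8140/172) = 0.02967.
Because the samples are independent, SE_diff = √(0.02900² + 0.02967²) = 0.04149.
Using z* = 2.576 for 99%, ME = 2.576 × 0.04149 = 0.10688.
p̂₁ − p̂₂ = 0.1597; interval 0.1597 ± 0.10688 gives (0.053, 0.267).

(0.053, 0.267)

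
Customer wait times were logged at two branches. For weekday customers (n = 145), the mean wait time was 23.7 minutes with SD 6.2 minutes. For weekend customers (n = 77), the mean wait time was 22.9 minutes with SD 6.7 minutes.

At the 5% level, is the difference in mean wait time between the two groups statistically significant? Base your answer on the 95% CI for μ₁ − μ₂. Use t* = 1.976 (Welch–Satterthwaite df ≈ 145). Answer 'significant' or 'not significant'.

not significant

Standard errors of each mean: 6.2/√145 = 0.5149 and 6.7/√77 = 0.7635.
SE(x̄₁ − x̄₂) = √(0.5149² + 0.7635²) = 0.9209 for independent samples with unequal variances.
With t* = 1.976, the margin is 1.976 × 0.9209 = 1.8197.
x̄₁ − x̄₂ = 23.7 − 22.9 = 0.8000; the interval is 0.8000 ± 1.8197 = (-1.0197, 2.6197).
The interval (-1.0197, 2.6197) contains 0, so the difference is not significant.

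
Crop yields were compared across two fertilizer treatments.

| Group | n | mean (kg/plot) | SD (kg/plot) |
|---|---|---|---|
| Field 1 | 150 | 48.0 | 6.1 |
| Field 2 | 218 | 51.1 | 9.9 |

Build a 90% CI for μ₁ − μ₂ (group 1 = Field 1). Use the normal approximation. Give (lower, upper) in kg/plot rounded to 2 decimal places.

Standard errors of each mean: 6.1/√150 = 0.4981 and 9.9/√218 = 0.6705.
SE(x̄₁ − x̄₂) = √(0.4981² + 0.6705²) = 0.8353 for independent samples with unequal variances.
With z* = 1.645, the margin is 1.645 × 0.8353 = 1.3741.
x̄₁ − x̄₂ = 48.0 − 51.1 = -3.1000; the interval is -3.1000 ± 1.3741 = (-4.47, -1.73).

(-4.47, -1.73)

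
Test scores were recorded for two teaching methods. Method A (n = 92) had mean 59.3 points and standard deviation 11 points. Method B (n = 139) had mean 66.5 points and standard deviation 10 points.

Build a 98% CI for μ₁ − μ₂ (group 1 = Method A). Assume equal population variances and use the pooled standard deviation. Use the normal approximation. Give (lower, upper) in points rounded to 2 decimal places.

(-10.45, -3.95)

s_p = √[((n₁−1)s₁² + (n₂−1)s₂²)/(n₁+n₂−2)] = √[(91·11² + 138·10²)/229] = 10.4089.
SE = 10.4089·√(1/92 + 1/139) = 1.3990.
With z* = 2.326, margin = 2.326 × 1.3990 = 3.2541.
x̄₁ − x̄₂ = 59.3 − 66.5 = -7.2000; interval -7.2000 ± 3.2541 = (-10.45, -3.95).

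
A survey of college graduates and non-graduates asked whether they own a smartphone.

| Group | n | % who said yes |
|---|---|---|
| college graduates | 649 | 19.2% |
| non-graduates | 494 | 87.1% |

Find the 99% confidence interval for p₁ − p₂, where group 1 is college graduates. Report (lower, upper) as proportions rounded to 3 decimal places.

(-0.735, -0.623)

The two standard errors are √(0.1920×0.8080/649) = 0.01546 and √(0.8710×0.1290/494) = 0.01508.
Because the samples are independent, SE_diff = √(0.01546² + 0.01508²) = 0.02160.
Using z* = 2.576 for 99%, ME = 2.576 × 0.02160 = 0.05564.
p̂₁ − p̂₂ = -0.6790; interval -0.6790 ± 0.05564 gives (-0.735, -0.623).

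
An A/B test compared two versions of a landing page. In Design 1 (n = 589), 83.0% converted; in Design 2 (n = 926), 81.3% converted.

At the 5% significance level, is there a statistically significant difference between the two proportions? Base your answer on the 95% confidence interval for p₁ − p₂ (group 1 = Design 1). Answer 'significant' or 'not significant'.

The two standard errors are √(0.8300×0.1700/589) = 0.01548 and √(0.8130×0.1870/926) = 0.01281.
Because the samples are independent, SE_diff = √(0.01548² + 0.01281²) = 0.02009.
Using z* = 1.960 for 95%, ME = 1.960 × 0.02009 = 0.03938.
p̂₁ − p̂₂ = 0.0170; interval 0.0170 ± 0.03938 gives (-0.02238, 0.05638).
The interval (-0.02238, 0.05638) contains 0, so the difference is not significant.

not significant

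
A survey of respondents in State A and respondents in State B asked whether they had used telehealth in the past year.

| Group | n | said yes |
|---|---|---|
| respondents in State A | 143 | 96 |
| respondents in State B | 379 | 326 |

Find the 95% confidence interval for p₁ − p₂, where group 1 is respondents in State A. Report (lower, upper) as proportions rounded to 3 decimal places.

p̂₁ = 96/143 = 0.6713 and p̂₂ = 326/379 = 0.8602.
SE₁ = √(p̂₁(1−p̂₁)/n₁) = √(0.6713·0.3287/143) = 0.03928; SE₂ = √(0.8602·0.1398/379) = 0.01781.
Independent samples: SE of the difference = √(SE₁² + SE₂²) = √(0.0015429184 + 0.0003171961) = 0.04313.
z* for 95% confidence is 1.960, so the margin of error is 1.960 × 0.04313 = 0.08453.
Point estimate p̂₁ − p̂₂ = 0.6713 − 0.8602 = -0.1889.
-0.1889 ± 0.08453 → (-0.273, -0.104).

(-0.273, -0.104)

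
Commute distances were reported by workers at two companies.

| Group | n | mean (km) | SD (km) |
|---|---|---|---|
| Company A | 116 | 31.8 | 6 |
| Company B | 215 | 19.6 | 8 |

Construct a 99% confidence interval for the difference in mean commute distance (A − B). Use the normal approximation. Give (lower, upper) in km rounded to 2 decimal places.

SE₁ = s₁/√n₁ = 6/√116 = 0.5571; SE₂ = 8/√215 = 0.5456.
Independent samples, unequal variances: SE_diff = √(SE₁² + SE₂²) = √(0.31036041 + 0.29767936) = 0.7798.
z* = 2.576, so margin of error = 2.576 × 0.7798 = 2.0088.
Difference in means = 31.8 − 19.6 = 12.2000.
12.2000 ± 2.0088 → (10.19, 14.21).

(10.19, 14.21)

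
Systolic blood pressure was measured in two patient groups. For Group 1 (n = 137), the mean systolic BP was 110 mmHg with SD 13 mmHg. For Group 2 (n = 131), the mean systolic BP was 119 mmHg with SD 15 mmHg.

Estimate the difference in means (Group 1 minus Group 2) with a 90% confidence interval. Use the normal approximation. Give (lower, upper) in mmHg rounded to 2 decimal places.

(-11.83, -6.17)

Per-group SEs: s₁/√n₁ = 13/√137 = 1.1107, s₂/√n₂ = 15/√131 = 1.3106.
Unpooled SE of the difference: √(1.23365449 + 1.71767236) = 1.7179.
Margin of error = z* · SE = 1.645 × 1.7179 = 2.8259.
x̄₁ − x̄₂ = 110 − 119 = -9.0000.
CI: -9.0000 ± 2.8259 = (-11.83, -6.17).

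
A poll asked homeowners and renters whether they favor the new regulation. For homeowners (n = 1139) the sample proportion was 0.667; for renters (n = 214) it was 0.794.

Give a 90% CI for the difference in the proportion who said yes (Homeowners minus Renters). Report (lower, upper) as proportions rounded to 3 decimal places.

Each SE is √(p̂(1−p̂)/n): √(0.6670·0.3330/1139) = 0.01396 and √(0.7940·0.2060/214) = 0.02765.
SE(p̂₁ − p̂₂) = √(SE₁² + SE₂²) = √(0.0001948816 + 0.0007645225) = 0.03097, since the two samples are independent.
At 90% confidence z* = 1.645; margin = 1.645 × 0.03097 = 0.05095.
The difference is 0.6670 − 0.7940 = -0.1270, so the interval is -0.1270 ± 0.05095 = (-0.178, -0.076).

(-0.178, -0.076)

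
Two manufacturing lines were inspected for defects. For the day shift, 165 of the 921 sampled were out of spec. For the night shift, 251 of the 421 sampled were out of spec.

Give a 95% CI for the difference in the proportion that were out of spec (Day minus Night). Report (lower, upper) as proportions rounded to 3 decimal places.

(-0.470, -0.364)

First, p̂₁ = 165/921 = 0.1792; p̂₂ = 251/421 = 0.5962.
The two standard errors are √(0.1792×0.8208/921) = 0.01264 and √(0.5962×0.4038/421) = 0.02391.
Because the samples are independent, SE_diff = √(0.01264² + 0.02391²) = 0.02705.
Using z* = 1.960 for 95%, ME = 1.960 × 0.02705 = 0.05302.
p̂₁ − p̂₂ = -0.4170; interval -0.4170 ± 0.05302 gives (-0.470, -0.364).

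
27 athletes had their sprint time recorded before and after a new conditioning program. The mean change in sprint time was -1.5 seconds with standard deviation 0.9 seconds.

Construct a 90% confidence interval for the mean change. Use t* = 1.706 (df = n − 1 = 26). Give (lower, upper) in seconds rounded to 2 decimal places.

Paired design: SE = s_d/√n = 0.9/√27 = 0.1732.
t* = 1.706; margin of error = 1.706 × 0.1732 = 0.2955.
-1.5 ± 0.2955 → (-1.80, -1.20).

(-1.80, -1.20)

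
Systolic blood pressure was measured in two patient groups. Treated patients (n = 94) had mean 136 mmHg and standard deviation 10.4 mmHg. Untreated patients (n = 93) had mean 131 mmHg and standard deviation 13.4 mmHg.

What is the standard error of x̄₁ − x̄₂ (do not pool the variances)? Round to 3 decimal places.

SE₁ = s₁/√n₁ = 10.4/√94 = 1.0727; SE₂ = 13.4/√93 = 1.3895.
Independent samples, unequal variances: SE_diff = √(SE₁² + SE₂²) = √(1.15068529 + 1.93071025) = 1.7554.

1.755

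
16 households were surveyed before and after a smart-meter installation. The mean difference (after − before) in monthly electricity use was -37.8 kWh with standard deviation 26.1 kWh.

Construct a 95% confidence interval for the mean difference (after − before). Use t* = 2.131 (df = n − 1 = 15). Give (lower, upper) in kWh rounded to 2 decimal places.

(-51.70, -23.90)

This is a matched-pairs design, so SE = s_d/√n = 26.1/√16 = 6.5250.
Margin = 2.131 × 6.5250 = 13.9048; the interval is -37.8 ± 13.9048 = (-51.70, -23.90).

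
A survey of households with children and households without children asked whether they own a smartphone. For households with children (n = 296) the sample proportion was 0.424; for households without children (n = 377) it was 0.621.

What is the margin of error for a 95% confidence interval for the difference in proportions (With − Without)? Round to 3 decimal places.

0.075

Each SE is √(p̂(1−p̂)/n): √(0.4240·0.5760/296) = 0.02872 and √(0.6210·0.3790/377) = 0.02499.
SE(p̂₁ − p̂₂) = √(SE₁² + SE₂²) = √(0.0008248384 + 0.0006245001) = 0.03807, since the two samples are independent.
At 95% confidence z* = 1.960; margin = 1.960 × 0.03807 = 0.07462.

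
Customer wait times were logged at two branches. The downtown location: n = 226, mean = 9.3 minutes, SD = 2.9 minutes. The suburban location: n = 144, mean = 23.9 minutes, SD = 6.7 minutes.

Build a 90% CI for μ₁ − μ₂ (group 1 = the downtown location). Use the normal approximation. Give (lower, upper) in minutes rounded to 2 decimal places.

Standard errors of each mean: 2.9/√226 = 0.1929 and 6.7/√144 = 0.5583.
SE(x̄₁ − x̄₂) = √(0.1929² + 0.5583²) = 0.5907 for independent samples with unequal variances.
With z* = 1.645, the margin is 1.645 × 0.5907 = 0.9717.
x̄₁ − x̄₂ = 9.3 − 23.9 = -14.6000; the interval is -14.6000 ± 0.9717 = (-15.57, -13.63).

(-15.57, -13.63)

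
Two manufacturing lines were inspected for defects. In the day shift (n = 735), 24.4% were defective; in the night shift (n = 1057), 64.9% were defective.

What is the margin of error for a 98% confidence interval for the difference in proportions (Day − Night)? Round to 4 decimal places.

The two standard errors are √(0.2440×0.7560/735) = 0.01584 and √(0.6490×0.3510/1057) = 0.01468.
Because the samples are independent, SE_diff = √(0.01584² + 0.01468²) = 0.02160.
Using z* = 2.326 for 98%, ME = 2.326 × 0.02160 = 0.05024.

0.0502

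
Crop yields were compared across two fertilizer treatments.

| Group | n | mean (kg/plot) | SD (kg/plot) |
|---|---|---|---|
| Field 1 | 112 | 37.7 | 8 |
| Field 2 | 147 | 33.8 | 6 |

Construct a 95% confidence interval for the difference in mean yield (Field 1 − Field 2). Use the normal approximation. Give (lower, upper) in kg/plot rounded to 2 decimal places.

(2.13, 5.67)

Per-group SEs: s₁/√n₁ = 8/√112 = 0.7559, s₂/√n₂ = 6/√147 = 0.4949.
Unpooled SE of the difference: √(0.57138481 + 0.24492601) = 0.9035.
Margin of error = z* · SE = 1.960 × 0.9035 = 1.7709.
x̄₁ − x̄₂ = 37.7 − 33.8 = 3.9000.
CI: 3.9000 ± 1.7709 = (2.13, 5.67).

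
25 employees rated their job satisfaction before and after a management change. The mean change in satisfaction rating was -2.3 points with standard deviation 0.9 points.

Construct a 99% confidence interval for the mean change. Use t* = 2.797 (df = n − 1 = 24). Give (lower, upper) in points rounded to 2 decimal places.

This is a matched-pairs design, so SE = s_d/√n = 0.9/√25 = 0.1800.
Margin = 2.797 × 0.1800 = 0.5035; the interval is -2.3 ± 0.5035 = (-2.80, -1.80).

(-2.80, -1.80)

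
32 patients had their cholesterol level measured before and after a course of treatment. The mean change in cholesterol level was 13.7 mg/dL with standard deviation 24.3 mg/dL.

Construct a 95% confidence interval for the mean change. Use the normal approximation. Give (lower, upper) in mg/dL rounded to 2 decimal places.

This is a matched-pairs design, so SE = s_d/√n = 24.3/√32 = 4.2957.
Margin = 1.960 × 4.2957 = 8.4196; the interval is 13.7 ± 8.4196 = (5.28, 22.12).

(5.28, 22.12)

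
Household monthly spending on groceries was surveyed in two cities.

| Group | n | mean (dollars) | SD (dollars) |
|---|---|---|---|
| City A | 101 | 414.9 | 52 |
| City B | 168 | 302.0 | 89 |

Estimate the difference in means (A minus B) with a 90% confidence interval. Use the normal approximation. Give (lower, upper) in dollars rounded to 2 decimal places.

(98.76, 127.04)

SE₁ = s₁/√n₁ = 52/√101 = 5.1742; SE₂ = 89/√168 = 6.8665.
Independent samples, unequal variances: SE_diff = √(SE₁² + SE₂²) = √(26.77234564 + 47.14882225) = 8.5977.
z* = 1.645, so margin of error = 1.645 × 8.5977 = 14.1432.
Difference in means = 414.9 − 302.0 = 112.9000.
112.9000 ± 14.1432 → (98.76, 127.04).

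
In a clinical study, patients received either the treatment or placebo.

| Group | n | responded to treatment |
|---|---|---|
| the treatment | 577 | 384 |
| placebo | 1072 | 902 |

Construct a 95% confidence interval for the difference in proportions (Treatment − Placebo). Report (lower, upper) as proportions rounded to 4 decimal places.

(-0.2202, -0.1316)

First, p̂₁ = 384/577 = 0.6655; p̂₂ = 902/1072 = 0.8414.
The two standard errors are √(0.6655×0.3345/577) = 0.01964 and √(0.8414×0.1586/1072) = 0.01116.
Because the samples are independent, SE_diff = √(0.01964² + 0.01116²) = 0.02259.
Using z* = 1.960 for 95%, ME = 1.960 × 0.02259 = 0.04428.
p̂₁ − p̂₂ = -0.1759; interval -0.1759 ± 0.04428 gives (-0.2202, -0.1316).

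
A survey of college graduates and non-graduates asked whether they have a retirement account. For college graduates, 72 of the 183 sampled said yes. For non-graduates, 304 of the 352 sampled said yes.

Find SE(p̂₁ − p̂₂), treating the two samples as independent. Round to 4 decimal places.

0.0405

First, p̂₁ = 72/183 = 0.3934; p̂₂ = 304/352 = 0.8636.
The two standard errors are √(0.3934×0.6066/183) = 0.03611 and √(0.8636×0.1364/352) = 0.01829.
Because the samples are independent, SE_diff = √(0.03611² + 0.01829²) = 0.04048.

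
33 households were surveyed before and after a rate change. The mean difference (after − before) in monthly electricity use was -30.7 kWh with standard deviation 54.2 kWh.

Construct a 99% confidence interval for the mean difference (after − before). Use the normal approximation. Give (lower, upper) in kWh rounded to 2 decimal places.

(-55.00, -6.40)

This is a matched-pairs design, so SE = s_d/√n = 54.2/√33 = 9.4350.
Margin = 2.576 × 9.4350 = 24.3046; the interval is -30.7 ± 24.3046 = (-55.00, -6.40).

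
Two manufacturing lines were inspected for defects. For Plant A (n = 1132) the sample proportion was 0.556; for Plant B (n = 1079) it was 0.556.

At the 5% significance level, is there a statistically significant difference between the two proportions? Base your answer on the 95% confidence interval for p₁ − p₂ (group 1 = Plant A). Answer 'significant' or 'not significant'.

not significant

SE₁ = √(p̂₁(1−p̂₁)/n₁) = √(0.5560·0.4440/1132) = 0.01477; SE₂ = √(0.5560·0.4440/1079) = 0.01513.
Independent samples: SE of the difference = √(SE₁² + SE₂²) = √(0.0002181529 + 0.0002289169) = 0.02114.
z* for 95% confidence is 1.960, so the margin of error is 1.960 × 0.02114 = 0.04143.
Point estimate p̂₁ − p̂₂ = 0.5560 − 0.5560 = 0.0000.
0.0000 ± 0.04143 → (-0.04143, 0.04143).
The interval (-0.04143, 0.04143) contains 0, so the difference is not significant.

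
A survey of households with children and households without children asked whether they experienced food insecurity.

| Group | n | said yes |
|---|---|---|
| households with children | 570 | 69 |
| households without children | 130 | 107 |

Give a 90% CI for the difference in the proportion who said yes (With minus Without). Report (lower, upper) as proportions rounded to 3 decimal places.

(-0.761, -0.643)

First, p̂₁ = 69/570 = 0.1211; p̂₂ = 107/130 = 0.8231.
The two standard errors are √(0.1211×0.8789/570) = 0.01366 and √(0.8231×0.1769/130) = 0.03347.
Because the samples are independent, SE_diff = √(0.01366² + 0.03347²) = 0.03615.
Using z* = 1.645 for 90%, ME = 1.645 × 0.03615 = 0.05947.
p̂₁ − p̂₂ = -0.7020; interval -0.7020 ± 0.05947 gives (-0.761, -0.643).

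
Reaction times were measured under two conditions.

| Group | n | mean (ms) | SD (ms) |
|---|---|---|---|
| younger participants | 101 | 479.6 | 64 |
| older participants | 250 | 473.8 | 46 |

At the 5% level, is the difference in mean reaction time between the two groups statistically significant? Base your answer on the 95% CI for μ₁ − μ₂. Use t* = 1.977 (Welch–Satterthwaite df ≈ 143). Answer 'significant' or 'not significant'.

SE₁ = s₁/√n₁ = 64/√101 = 6.3682; SE₂ = 46/√250 = 2.9093.
Independent samples, unequal variances: SE_diff = √(SE₁² + SE₂²) = √(40.55397124 + 8.46402649) = 7.0013.
t* = 1.977, so margin of error = 1.977 × 7.0013 = 13.8416.
Difference in means = 479.6 − 473.8 = 5.8000.
5.8000 ± 13.8416 → (-8.0416, 19.6416).
The interval (-8.0416, 19.6416) contains 0, so the difference is not significant.

not significant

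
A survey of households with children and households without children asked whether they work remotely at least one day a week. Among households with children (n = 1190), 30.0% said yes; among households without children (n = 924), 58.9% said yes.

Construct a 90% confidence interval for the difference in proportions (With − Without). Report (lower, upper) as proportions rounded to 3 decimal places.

The two standard errors are √(0.3000×0.7000/1190) = 0.01328 and √(0.5890×0.4110/924) = 0.01619.
Because the samples are independent, SE_diff = √(0.01328² + 0.01619²) = 0.02094.
Using z* = 1.645 for 90%, ME = 1.645 × 0.02094 = 0.03445.
p̂₁ − p̂₂ = -0.2890; interval -0.2890 ± 0.03445 gives (-0.323, -0.255).

(-0.323, -0.255)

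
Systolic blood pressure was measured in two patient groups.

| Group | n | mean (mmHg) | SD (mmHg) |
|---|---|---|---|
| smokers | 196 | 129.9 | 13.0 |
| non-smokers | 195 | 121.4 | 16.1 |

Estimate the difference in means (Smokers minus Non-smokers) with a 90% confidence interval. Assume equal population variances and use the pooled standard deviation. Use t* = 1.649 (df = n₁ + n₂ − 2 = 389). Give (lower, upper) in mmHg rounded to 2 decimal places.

s_p = √[((n₁−1)s₁² + (n₂−1)s₂²)/(n₁+n₂−2)] = √[(195·13.0² + 194·16.1²)/389] = 14.6284.
SE = 14.6284·√(1/196 + 1/195) = 1.4796.
With t* = 1.649, margin = 1.649 × 1.4796 = 2.4399.
x̄₁ − x̄₂ = 129.9 − 121.4 = 8.5000; interval 8.5000 ± 2.4399 = (6.06, 10.94).

(6.06, 10.94)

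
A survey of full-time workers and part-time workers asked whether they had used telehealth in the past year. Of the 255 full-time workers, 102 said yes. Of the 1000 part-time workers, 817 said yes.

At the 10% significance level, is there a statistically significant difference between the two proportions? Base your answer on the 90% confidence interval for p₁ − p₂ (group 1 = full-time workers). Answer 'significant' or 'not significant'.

significant

Sample proportions: 102/255 = 0.4000, 817/1000 = 0.8170.
Each SE is √(p̂(1−p̂)/n): √(0.4000·0.6000/255) = 0.03068 and √(0.8170·0.1830/1000) = 0.01223.
SE(p̂₁ − p̂₂) = √(SE₁² + SE₂²) = √(0.0009412624 + 0.0001495729) = 0.03303, since the two samples are independent.
At 90% confidence z* = 1.645; margin = 1.645 × 0.03303 = 0.05433.
The difference is 0.4000 − 0.8170 = -0.4170, so the interval is -0.4170 ± 0.05433 = (-0.47133, -0.36267).
The interval (-0.47133, -0.36267) does not contain 0, so the difference is significant.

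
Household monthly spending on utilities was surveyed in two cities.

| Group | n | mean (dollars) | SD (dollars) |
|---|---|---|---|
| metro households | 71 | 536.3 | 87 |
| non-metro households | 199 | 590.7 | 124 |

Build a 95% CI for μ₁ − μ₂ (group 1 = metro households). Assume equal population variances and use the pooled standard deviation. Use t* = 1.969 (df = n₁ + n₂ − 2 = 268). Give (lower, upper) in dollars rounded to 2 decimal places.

(-85.83, -22.97)

Pooled variance s_p² = [70·87² + 198·124²] / (71+199−2) = 13336.8582, so s_p = 115.4853.
SE_diff = s_p·√(1/n₁ + 1/n₂) = 115.4853·√(1/71 + 1/199) = 15.9644.
t* = 1.969; margin = 1.969 × 15.9644 = 31.4339.
Difference = 536.3 − 590.7 = -54.4000.
-54.4000 ± 31.4339 → (-85.83, -22.97).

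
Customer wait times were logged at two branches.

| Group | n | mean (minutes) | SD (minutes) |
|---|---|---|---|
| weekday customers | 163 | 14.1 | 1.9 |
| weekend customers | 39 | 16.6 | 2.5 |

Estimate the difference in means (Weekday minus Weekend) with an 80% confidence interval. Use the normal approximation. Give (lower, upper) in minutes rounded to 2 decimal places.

(-3.05, -1.95)

SE₁ = s₁/√n₁ = 1.9/√163 = 0.1488; SE₂ = 2.5/√39 = 0.4003.
Independent samples, unequal variances: SE_diff = √(SE₁² + SE₂²) = √(0.02214144 + 0.16024009) = 0.4271.
z* = 1.282, so margin of error = 1.282 × 0.4271 = 0.5475.
Difference in means = 14.1 − 16.6 = -2.5000.
-2.5000 ± 0.5475 → (-3.05, -1.95).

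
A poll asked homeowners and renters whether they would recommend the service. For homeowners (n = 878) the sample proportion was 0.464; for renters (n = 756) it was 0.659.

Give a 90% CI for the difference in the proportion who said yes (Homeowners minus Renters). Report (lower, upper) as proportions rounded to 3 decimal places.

Each SE is √(p̂(1−p̂)/n): √(0.4640·0.5360/878) = 0.01683 and √(0.6590·0.3410/756) = 0.01724.
SE(p̂₁ − p̂₂) = √(SE₁² + SE₂²) = √(0.0002832489 + 0.0002972176) = 0.02409, since the two samples are independent.
At 90% confidence z* = 1.645; margin = 1.645 × 0.02409 = 0.03963.
The difference is 0.4640 − 0.6590 = -0.1950, so the interval is -0.1950 ± 0.03963 = (-0.235, -0.155).

(-0.235, -0.155)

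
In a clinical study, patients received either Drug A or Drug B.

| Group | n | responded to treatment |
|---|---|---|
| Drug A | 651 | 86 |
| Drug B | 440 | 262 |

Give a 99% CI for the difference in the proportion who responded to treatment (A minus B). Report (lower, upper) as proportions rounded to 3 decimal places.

(-0.533, -0.394)

First, p̂₁ = 86/651 = 0.1321; p̂₂ = 262/440 = 0.5955.
The two standard errors are √(0.1321×0.8679/651) = 0.01327 and √(0.5955×0.4045/440) = 0.02340.
Because the samples are independent, SE_diff = √(0.01327² + 0.02340²) = 0.02690.
Using z* = 2.576 for 99%, ME = 2.576 × 0.02690 = 0.06929.
p̂₁ − p̂₂ = -0.4634; interval -0.4634 ± 0.06929 gives (-0.533, -0.394).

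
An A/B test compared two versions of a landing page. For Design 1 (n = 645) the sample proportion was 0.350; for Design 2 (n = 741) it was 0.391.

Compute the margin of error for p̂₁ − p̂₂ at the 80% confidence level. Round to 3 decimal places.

The two standard errors are √(0.3500×0.6500/645) = 0.01878 and √(0.3910×0.6090/741) = 0.01793.
Because the samples are independent, SE_diff = √(0.01878² + 0.01793²) = 0.02596.
Using z* = 1.282 for 80%, ME = 1.282 × 0.02596 = 0.03328.

0.033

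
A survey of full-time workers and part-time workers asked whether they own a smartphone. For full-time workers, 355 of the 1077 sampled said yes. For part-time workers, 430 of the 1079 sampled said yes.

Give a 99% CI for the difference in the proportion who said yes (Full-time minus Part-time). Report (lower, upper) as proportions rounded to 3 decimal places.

Sample proportions: 355/1077 = 0.3296, 430/1079 = 0.3985.
Each SE is √(p̂(1−p̂)/n): √(0.3296·0.6704/1077) = 0.01432 and √(0.3985·0.6015/1079) = 0.01490.
SE(p̂₁ − p̂₂) = √(SE₁² + SE₂²) = √(0.0002050624 + 0.00022201) = 0.02067, since the two samples are independent.
At 99% confidence z* = 2.576; margin = 2.576 × 0.02067 = 0.05325.
The difference is 0.3296 − 0.3985 = -0.0689, so the interval is -0.0689 ± 0.05325 = (-0.122, -0.016).

(-0.122, -0.016)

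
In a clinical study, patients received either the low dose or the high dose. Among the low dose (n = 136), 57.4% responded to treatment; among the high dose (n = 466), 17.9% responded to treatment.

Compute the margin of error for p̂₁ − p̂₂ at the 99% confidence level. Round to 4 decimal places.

0.1184

The two standard errors are √(0.5740×0.4260/136) = 0.04240 and √(0.1790×0.8210/466) = 0.01776.
Because the samples are independent, SE_diff = √(0.04240² + 0.01776²) = 0.04597.
Using z* = 2.576 for 99%, ME = 2.576 × 0.04597 = 0.11842.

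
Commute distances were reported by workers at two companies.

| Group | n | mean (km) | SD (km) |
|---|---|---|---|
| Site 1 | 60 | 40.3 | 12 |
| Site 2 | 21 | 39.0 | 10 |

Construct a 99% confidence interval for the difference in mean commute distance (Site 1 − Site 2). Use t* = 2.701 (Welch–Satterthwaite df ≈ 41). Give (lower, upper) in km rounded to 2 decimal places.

SE₁ = s₁/√n₁ = 12/√60 = 1.5492; SE₂ = 10/√21 = 2.1822.
Independent samples, unequal variances: SE_diff = √(SE₁² + SE₂²) = √(2.40002064 + 4.76199684) = 2.6762.
t* = 2.701, so margin of error = 2.701 × 2.6762 = 7.2284.
Difference in means = 40.3 − 39.0 = 1.3000.
1.3000 ± 7.2284 → (-5.93, 8.53).

(-5.93, 8.53)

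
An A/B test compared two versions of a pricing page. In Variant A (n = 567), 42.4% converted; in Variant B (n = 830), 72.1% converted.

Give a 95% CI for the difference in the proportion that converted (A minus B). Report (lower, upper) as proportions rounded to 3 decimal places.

(-0.348, -0.246)

The two standard errors are √(0.4240×0.5760/567) = 0.02075 and √(0.7210×0.2790/830) = 0.01557.
Because the samples are independent, SE_diff = √(0.02075² + 0.01557²) = 0.02594.
Using z* = 1.960 for 95%, ME = 1.960 × 0.02594 = 0.05084.
p̂₁ − p̂₂ = -0.2970; interval -0.2970 ± 0.05084 gives (-0.348, -0.246).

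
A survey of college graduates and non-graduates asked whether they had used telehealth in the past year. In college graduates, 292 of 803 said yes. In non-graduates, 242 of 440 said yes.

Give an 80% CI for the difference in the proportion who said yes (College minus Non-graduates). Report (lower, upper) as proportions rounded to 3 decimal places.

Sample proportions: 292/803 = 0.3636, 242/440 = 0.5500.
Each SE is √(p̂(1−p̂)/n): √(0.3636·0.6364/803) = 0.01698 and √(0.5500·0.4500/440) = 0.02372.
SE(p̂₁ − p̂₂) = √(SE₁² + SE₂²) = √(0.0002883204 + 0.0005626384) = 0.02917, since the two samples are independent.
At 80% confidence z* = 1.282; margin = 1.282 × 0.02917 = 0.03740.
The difference is 0.3636 − 0.5500 = -0.1864, so the interval is -0.1864 ± 0.03740 = (-0.224, -0.149).

(-0.224, -0.149)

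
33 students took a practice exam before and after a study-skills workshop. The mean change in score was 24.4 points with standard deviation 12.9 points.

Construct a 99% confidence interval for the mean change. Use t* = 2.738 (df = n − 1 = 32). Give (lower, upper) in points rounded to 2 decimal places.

(18.25, 30.55)

Paired design: SE = s_d/√n = 12.9/√33 = 2.2456.
t* = 2.738; margin of error = 2.738 × 2.2456 = 6.1485.
24.4 ± 6.1485 → (18.25, 30.55).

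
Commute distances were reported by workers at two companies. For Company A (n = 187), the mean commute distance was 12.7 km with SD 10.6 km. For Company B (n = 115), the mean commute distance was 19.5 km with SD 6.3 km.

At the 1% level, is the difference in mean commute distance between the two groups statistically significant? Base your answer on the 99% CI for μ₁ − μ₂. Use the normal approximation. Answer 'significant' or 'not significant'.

Standard errors of each mean: 10.6/√187 = 0.7751 and 6.3/√115 = 0.5875.
SE(x̄₁ − x̄₂) = √(0.7751² + 0.5875²) = 0.9726 for independent samples with unequal variances.
With z* = 2.576, the margin is 2.576 × 0.9726 = 2.5054.
x̄₁ − x̄₂ = 12.7 − 19.5 = -6.8000; the interval is -6.8000 ± 2.5054 = (-9.3054, -4.2946).
The interval (-9.3054, -4.2946) does not contain 0, so the difference is significant.

significant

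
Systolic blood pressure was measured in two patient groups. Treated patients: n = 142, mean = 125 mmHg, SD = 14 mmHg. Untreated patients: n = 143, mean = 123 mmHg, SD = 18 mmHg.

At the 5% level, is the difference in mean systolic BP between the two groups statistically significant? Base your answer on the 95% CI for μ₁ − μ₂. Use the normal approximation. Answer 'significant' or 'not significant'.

not significant

SE₁ = s₁/√n₁ = 14/√142 = 1.1749; SE₂ = 18/√143 = 1.5052.
Independent samples, unequal variances: SE_diff = √(SE₁² + SE₂²) = √(1.38039001 + 2.26562704) = 1.9095.
z* = 1.960, so margin of error = 1.960 × 1.9095 = 3.7426.
Difference in means = 125 − 123 = 2.0000.
2.0000 ± 3.7426 → (-1.7426, 5.7426).
The interval (-1.7426, 5.7426) contains 0, so the difference is not significant.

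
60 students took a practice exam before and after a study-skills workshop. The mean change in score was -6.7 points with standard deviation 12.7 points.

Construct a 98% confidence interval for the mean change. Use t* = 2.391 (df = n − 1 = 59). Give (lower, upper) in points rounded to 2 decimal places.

(-10.62, -2.78)

Paired design: SE = s_d/√n = 12.7/√60 = 1.6396.
t* = 2.391; margin of error = 2.391 × 1.6396 = 3.9203.
-6.7 ± 3.9203 → (-10.62, -2.78).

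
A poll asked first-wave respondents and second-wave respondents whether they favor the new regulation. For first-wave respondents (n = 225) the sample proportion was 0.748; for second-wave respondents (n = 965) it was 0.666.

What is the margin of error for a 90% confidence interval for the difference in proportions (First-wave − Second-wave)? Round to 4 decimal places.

SE₁ = √(p̂₁(1−p̂₁)/n₁) = √(0.7480·0.2520/225) = 0.02894; SE₂ = √(0.6660·0.3340/965) = 0.01518.
Independent samples: SE of the difference = √(SE₁² + SE₂²) = √(0.0008375236 + 0.0002304324) = 0.03268.
z* for 90% confidence is 1.645, so the margin of error is 1.645 × 0.03268 = 0.05376.

0.0538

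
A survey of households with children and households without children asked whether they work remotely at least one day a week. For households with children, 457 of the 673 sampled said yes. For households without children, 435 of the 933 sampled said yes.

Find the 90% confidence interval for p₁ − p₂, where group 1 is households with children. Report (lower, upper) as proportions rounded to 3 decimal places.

(0.173, 0.253)

Sample proportions: 457/673 = 0.6790, 435/933 = 0.4662.
Each SE is √(p̂(1−p̂)/n): √(0.6790·0.3210/673) = 0.01800 and √(0.4662·0.5338/933) = 0.01633.
SE(p̂₁ − p̂₂) = √(SE₁² + SE₂²) = √(0.000324 + 0.0002666689) = 0.02430, since the two samples are independent.
At 90% confidence z* = 1.645; margin = 1.645 × 0.02430 = 0.03997.
The difference is 0.6790 − 0.4662 = 0.2128, so the interval is 0.2128 ± 0.03997 = (0.173, 0.253).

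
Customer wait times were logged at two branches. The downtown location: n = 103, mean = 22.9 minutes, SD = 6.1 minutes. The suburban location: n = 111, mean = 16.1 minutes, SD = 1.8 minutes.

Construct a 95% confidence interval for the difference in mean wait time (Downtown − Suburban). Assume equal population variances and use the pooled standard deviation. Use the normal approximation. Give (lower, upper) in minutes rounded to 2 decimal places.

Pooled variance s_p² = [102·6.1² + 110·1.8²] / (103+111−2) = 19.5841, so s_p = 4.4254.
SE_diff = s_p·√(1/n₁ + 1/n₂) = 4.4254·√(1/103 + 1/111) = 0.6055.
z* = 1.960; margin = 1.960 × 0.6055 = 1.1868.
Difference = 22.9 − 16.1 = 6.8000.
6.8000 ± 1.1868 → (5.61, 7.99).

(5.61, 7.99)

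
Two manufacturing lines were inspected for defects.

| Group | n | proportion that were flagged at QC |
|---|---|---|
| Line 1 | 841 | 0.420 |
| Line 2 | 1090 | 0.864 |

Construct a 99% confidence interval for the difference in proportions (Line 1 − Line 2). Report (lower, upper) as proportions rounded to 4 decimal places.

SE₁ = √(p̂₁(1−p̂₁)/n₁) = √(0.4200·0.5800/841) = 0.01702; SE₂ = √(0.8640·0.1360/1090) = 0.01038.
Independent samples: SE of the difference = √(SE₁² + SE₂²) = √(0.0002896804 + 0.0001077444) = 0.01994.
z* for 99% confidence is 2.576, so the margin of error is 2.576 × 0.01994 = 0.05137.
Point estimate p̂₁ − p̂₂ = 0.4200 − 0.8640 = -0.4440.
-0.4440 ± 0.05137 → (-0.4954, -0.3926).

(-0.4954, -0.3926)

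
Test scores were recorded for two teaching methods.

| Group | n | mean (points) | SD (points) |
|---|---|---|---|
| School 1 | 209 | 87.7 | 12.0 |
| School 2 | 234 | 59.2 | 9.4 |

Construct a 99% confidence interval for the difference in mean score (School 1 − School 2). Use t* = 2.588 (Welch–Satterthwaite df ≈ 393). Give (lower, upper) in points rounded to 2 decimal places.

Per-group SEs: s₁/√n₁ = 12.0/√209 = 0.8301, s₂/√n₂ = 9.4/√234 = 0.6145.
Unpooled SE of the difference: √(0.68906601 + 0.37761025) = 1.0328.
Margin of error = t* · SE = 2.588 × 1.0328 = 2.6729.
x̄₁ − x̄₂ = 87.7 − 59.2 = 28.5000.
CI: 28.5000 ± 2.6729 = (25.83, 31.17).

(25.83, 31.17)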